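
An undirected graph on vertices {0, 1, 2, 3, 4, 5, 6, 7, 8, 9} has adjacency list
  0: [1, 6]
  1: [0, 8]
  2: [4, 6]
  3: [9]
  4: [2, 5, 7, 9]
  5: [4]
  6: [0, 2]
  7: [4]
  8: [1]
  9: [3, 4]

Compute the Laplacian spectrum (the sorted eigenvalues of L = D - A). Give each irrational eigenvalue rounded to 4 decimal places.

[0, 0.1317, 0.5006, 0.7370, 1, 1.6424, 2.3851, 2.7880, 3.6407, 5.1744]

Reading degrees in the order [0, 1, 2, 3, 4, 5, 6, 7, 8, 9] gives [2, 2, 2, 1, 4, 1, 2, 1, 1, 2]; set D = diag(2, 2, 2, 1, 4, 1, 2, 1, 1, 2) and form L = D - A. Since every row of L sums to 0, the all-ones vector is in the kernel and 0 is an eigenvalue. The single zero eigenvalue shows the graph is connected. There is one zero in the spectrum, matching the 1 component. The largest eigenvalue, 5.1744, is at most the vertex count 10.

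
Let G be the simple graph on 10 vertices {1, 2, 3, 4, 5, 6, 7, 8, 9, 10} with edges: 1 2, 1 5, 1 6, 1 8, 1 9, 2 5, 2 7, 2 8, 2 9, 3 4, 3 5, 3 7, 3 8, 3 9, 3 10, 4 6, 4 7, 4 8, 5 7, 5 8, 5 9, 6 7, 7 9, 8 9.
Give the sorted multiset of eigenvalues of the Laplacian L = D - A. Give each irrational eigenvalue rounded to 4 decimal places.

[0, 0.9157, 2.5693, 3.7622, 5.3316, 5.7970, 6.8619, 7, 7.7009, 8.0613]

Each diagonal entry of L is the vertex degree and each off-diagonal entry is -1 where an edge is present, 0 otherwise; in the order [1, 2, 3, 4, 5, 6, 7, 8, 9, 10] the diagonal is [5, 5, 6, 4, 6, 3, 6, 6, 6, 1]. L is symmetric positive semidefinite, so every eigenvalue is real and nonnegative. The largest eigenvalue, 8.0613, is at most the vertex count 10.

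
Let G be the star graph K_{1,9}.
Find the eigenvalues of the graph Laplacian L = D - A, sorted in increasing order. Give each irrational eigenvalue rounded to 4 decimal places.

The graph has 10 vertices and degree multiset [9, 1, 1, 1, 1, 1, 1, 1, 1, 1]; D is the diagonal matrix of degrees and L = D - A. Diagonalising L (or applying a numerical eigensolver to the 10x10 matrix) gives the spectrum above.

[0, 1, 1, 1, 1, 1, 1, 1, 1, 10]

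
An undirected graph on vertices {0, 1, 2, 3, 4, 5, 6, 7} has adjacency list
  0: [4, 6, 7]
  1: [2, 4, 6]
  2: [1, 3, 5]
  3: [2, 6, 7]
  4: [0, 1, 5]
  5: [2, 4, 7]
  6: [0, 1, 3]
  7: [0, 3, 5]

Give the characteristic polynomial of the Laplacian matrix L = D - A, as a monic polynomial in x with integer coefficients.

x^8 - 24x^7 + 240x^6 - 1296x^5 + 4080x^4 - 7488x^3 + 7424x^2 - 3072x

Reading degrees in the order [0, 1, 2, 3, 4, 5, 6, 7] gives [3, 3, 3, 3, 3, 3, 3, 3]; set D = diag(3, 3, 3, 3, 3, 3, 3, 3) and form L = D - A. Computing det(xI - L) by cofactor expansion (or equivalently via sum-over-permutations) gives x^8 - 24x^7 + 240x^6 - 1296x^5 + 4080x^4 - 7488x^3 + 7424x^2 - 3072x. Since p(0) = det(-L) = 0, x divides p(x). There is one zero in the spectrum, matching the 1 component. The largest eigenvalue, 6, is at most the vertex count 8.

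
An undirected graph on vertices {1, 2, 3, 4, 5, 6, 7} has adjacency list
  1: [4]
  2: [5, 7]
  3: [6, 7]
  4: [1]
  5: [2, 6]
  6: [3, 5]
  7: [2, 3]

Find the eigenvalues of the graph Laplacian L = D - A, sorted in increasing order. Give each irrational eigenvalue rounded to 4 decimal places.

Reading degrees in the order [1, 2, 3, 4, 5, 6, 7] gives [1, 2, 2, 1, 2, 2, 2]; set D = diag(1, 2, 2, 1, 2, 2, 2) and form L = D - A. L is symmetric positive semidefinite, so every eigenvalue is real and nonnegative. The 2 zero eigenvalues correspond to the 2 connected components. The largest eigenvalue, 3.6180, is at most the vertex count 7. There are 2 zeros in the spectrum, matching the 2 components.

[0, 0, 1.3820, 1.3820, 2, 3.6180, 3.6180]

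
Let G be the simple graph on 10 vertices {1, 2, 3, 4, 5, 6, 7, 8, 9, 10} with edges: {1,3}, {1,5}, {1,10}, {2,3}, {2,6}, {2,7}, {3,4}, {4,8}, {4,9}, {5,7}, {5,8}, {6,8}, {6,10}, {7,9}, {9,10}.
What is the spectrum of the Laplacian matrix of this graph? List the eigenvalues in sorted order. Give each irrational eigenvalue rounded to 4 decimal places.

With the vertex order [1, 2, 3, 4, 5, 6, 7, 8, 9, 10], the degrees are [3, 3, 3, 3, 3, 3, 3, 3, 3, 3], giving D = diag(3, 3, 3, 3, 3, 3, 3, 3, 3, 3) and L = D - A. The multiplicity of 0 as a Laplacian eigenvalue equals the number of connected components. The single zero eigenvalue shows the graph is connected.

[0, 2, 2, 2, 2, 2, 5, 5, 5, 5]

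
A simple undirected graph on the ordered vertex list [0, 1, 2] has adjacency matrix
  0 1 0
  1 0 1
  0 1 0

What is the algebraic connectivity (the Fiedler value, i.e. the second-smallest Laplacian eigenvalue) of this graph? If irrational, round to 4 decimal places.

With the vertex order [0, 1, 2], the degrees are [1, 2, 1], giving D = diag(1, 2, 1) and L = D - A. Computing the eigenvalues of L and sorting gives [0, 1, 3]. The Fiedler value lambda_2 = 1 is strictly positive, so the graph is connected. There is one zero in the spectrum, matching the 1 component. The largest eigenvalue, 3, is at most the vertex count 3.

1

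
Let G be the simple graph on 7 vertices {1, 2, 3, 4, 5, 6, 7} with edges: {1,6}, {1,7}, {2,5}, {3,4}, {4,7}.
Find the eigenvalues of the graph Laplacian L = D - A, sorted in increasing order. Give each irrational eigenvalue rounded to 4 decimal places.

[0, 0, 0.3820, 1.3820, 2, 2.6180, 3.6180]

Reading degrees in the order [1, 2, 3, 4, 5, 6, 7] gives [2, 1, 1, 2, 1, 1, 2]; set D = diag(2, 1, 1, 2, 1, 1, 2) and form L = D - A. Diagonalising L (or applying a numerical eigensolver to the 7x7 matrix) gives the spectrum above. The 2 zero eigenvalues correspond to the 2 connected components. There are 2 zeros in the spectrum, matching the 2 components. The eigenvalues sum to 10, which equals trace(L) = 2|E|.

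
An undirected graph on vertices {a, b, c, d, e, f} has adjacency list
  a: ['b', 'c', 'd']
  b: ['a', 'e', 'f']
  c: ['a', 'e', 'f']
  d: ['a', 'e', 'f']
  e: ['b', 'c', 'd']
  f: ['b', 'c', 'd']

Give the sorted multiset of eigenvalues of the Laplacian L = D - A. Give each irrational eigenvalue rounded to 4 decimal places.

With the vertex order [a, b, c, d, e, f], the degrees are [3, 3, 3, 3, 3, 3], giving D = diag(3, 3, 3, 3, 3, 3) and L = D - A. Diagonalising L (or applying a numerical eigensolver to the 6x6 matrix) gives the spectrum above. The single zero eigenvalue shows the graph is connected. The eigenvalues sum to 18, which equals trace(L) = 2|E|. The largest eigenvalue, 6, is at most the vertex count 6.

[0, 3, 3, 3, 3, 6]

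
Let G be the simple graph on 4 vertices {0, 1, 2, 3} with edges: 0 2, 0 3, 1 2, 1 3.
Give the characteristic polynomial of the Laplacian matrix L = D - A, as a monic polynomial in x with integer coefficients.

x^4 - 8x^3 + 20x^2 - 16x

With the vertex order [0, 1, 2, 3], the degrees are [2, 2, 2, 2], giving D = diag(2, 2, 2, 2) and L = D - A. The eigenvalues of L are [0, 2, 2, 4]; the characteristic polynomial is the product of (x - lambda_i), which multiplies out to x^4 - 8x^3 + 20x^2 - 16x. The constant term is 0 because L is singular (the all-ones vector lies in its kernel). By the matrix-tree theorem the graph has (1/4) * product of the nonzero eigenvalues = 4 spanning trees. The eigenvalues sum to 8, which equals trace(L) = 2|E|.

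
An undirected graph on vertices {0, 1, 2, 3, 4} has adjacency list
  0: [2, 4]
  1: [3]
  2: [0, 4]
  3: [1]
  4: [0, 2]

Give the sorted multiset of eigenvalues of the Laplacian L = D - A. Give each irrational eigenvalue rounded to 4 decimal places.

Reading degrees in the order [0, 1, 2, 3, 4] gives [2, 1, 2, 1, 2]; set D = diag(2, 1, 2, 1, 2) and form L = D - A. Diagonalising L (or applying a numerical eigensolver to the 5x5 matrix) gives the spectrum above. The 2 zero eigenvalues correspond to the 2 connected components.

[0, 0, 2, 3, 3]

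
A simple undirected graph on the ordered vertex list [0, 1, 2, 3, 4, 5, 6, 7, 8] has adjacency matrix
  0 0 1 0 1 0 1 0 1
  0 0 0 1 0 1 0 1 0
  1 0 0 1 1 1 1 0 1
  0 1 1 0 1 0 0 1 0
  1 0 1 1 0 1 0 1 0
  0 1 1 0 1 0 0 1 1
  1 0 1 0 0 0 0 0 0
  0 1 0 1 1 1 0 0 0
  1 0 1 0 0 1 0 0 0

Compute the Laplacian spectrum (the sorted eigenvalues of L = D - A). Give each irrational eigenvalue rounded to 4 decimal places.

Reading degrees in the order [0, 1, 2, 3, 4, 5, 6, 7, 8] gives [4, 3, 6, 4, 5, 5, 2, 4, 3]; set D = diag(4, 3, 6, 4, 5, 5, 2, 4, 3) and form L = D - A. Since every row of L sums to 0, the all-ones vector is in the kernel and 0 is an eigenvalue. The eigenvalues sum to 36, which equals trace(L) = 2|E|.

[0, 1.2799, 2.4184, 3.5755, 4.4948, 4.6978, 5.3325, 6.7966, 7.4045]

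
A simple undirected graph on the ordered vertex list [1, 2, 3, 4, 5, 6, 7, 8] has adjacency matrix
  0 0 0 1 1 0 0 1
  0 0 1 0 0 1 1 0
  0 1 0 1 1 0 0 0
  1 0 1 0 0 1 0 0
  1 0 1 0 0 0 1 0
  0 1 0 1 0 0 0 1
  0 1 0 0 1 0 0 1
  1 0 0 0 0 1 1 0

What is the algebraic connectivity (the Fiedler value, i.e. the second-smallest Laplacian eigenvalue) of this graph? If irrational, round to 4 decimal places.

2

With the vertex order [1, 2, 3, 4, 5, 6, 7, 8], the degrees are [3, 3, 3, 3, 3, 3, 3, 3], giving D = diag(3, 3, 3, 3, 3, 3, 3, 3) and L = D - A. The sorted Laplacian eigenvalues are [0, 2, 2, 2, 4, 4, 4, 6]; the algebraic connectivity is the second entry, 2. There is one zero in the spectrum, matching the 1 component.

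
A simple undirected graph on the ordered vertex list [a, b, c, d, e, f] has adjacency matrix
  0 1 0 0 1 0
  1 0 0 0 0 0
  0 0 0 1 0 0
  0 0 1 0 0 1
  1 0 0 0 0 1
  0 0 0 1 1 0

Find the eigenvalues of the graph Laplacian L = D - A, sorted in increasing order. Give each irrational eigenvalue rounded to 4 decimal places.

[0, 0.2679, 1, 2, 3, 3.7321]

Reading degrees in the order [a, b, c, d, e, f] gives [2, 1, 1, 2, 2, 2]; set D = diag(2, 1, 1, 2, 2, 2) and form L = D - A. Since every row of L sums to 0, the all-ones vector is in the kernel and 0 is an eigenvalue. The largest eigenvalue, 3.7321, is at most the vertex count 6. By the matrix-tree theorem the graph has (1/6) * product of the nonzero eigenvalues = 1 spanning tree.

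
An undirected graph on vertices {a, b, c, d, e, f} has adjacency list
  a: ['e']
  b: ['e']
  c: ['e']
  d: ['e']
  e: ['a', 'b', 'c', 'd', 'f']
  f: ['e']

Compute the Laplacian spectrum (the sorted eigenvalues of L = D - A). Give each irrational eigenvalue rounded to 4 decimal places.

[0, 1, 1, 1, 1, 6]

Each diagonal entry of L is the vertex degree and each off-diagonal entry is -1 where an edge is present, 0 otherwise; in the order [a, b, c, d, e, f] the diagonal is [1, 1, 1, 1, 5, 1]. The multiplicity of 0 as a Laplacian eigenvalue equals the number of connected components. There is one zero in the spectrum, matching the 1 component. The eigenvalues sum to 10, which equals trace(L) = 2|E|.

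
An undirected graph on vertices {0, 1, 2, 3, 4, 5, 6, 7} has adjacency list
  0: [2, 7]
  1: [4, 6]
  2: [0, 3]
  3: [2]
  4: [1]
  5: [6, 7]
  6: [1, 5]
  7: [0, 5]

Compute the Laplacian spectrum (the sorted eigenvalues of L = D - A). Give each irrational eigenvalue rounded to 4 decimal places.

Reading degrees in the order [0, 1, 2, 3, 4, 5, 6, 7] gives [2, 2, 2, 1, 1, 2, 2, 2]; set D = diag(2, 2, 2, 1, 1, 2, 2, 2) and form L = D - A. Since every row of L sums to 0, the all-ones vector is in the kernel and 0 is an eigenvalue. The single zero eigenvalue shows the graph is connected. The eigenvalues sum to 14, which equals trace(L) = 2|E|. The largest eigenvalue, 3.8478, is at most the vertex count 8.

[0, 0.1522, 0.5858, 1.2346, 2, 2.7654, 3.4142, 3.8478]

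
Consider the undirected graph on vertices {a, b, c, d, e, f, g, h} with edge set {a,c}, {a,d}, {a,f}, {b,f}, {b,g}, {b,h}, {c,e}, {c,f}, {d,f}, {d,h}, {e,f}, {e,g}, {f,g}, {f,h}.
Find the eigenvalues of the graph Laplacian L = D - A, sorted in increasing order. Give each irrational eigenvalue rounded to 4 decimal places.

[0, 1.7530, 1.7530, 3.4450, 3.4450, 4.8019, 4.8019, 8]

With the vertex order [a, b, c, d, e, f, g, h], the degrees are [3, 3, 3, 3, 3, 7, 3, 3], giving D = diag(3, 3, 3, 3, 3, 7, 3, 3) and L = D - A. Diagonalising L (or applying a numerical eigensolver to the 8x8 matrix) gives the spectrum above. The single zero eigenvalue shows the graph is connected.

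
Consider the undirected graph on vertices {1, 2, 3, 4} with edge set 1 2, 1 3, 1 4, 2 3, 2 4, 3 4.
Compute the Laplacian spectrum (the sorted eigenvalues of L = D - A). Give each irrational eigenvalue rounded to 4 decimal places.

[0, 4, 4, 4]

Reading degrees in the order [1, 2, 3, 4] gives [3, 3, 3, 3]; set D = diag(3, 3, 3, 3) and form L = D - A. L is symmetric positive semidefinite, so every eigenvalue is real and nonnegative. The single zero eigenvalue shows the graph is connected. By the matrix-tree theorem the graph has (1/4) * product of the nonzero eigenvalues = 16 spanning trees.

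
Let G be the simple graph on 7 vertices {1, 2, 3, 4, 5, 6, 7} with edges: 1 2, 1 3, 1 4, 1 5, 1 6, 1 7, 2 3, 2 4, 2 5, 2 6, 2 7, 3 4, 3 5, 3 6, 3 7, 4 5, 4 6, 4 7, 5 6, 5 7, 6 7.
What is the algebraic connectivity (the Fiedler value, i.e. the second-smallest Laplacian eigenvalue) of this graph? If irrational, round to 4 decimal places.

7

With the vertex order [1, 2, 3, 4, 5, 6, 7], the degrees are [6, 6, 6, 6, 6, 6, 6], giving D = diag(6, 6, 6, 6, 6, 6, 6) and L = D - A. The sorted Laplacian eigenvalues are [0, 7, 7, 7, 7, 7, 7]; the algebraic connectivity is the second entry, 7. The eigenvalues sum to 42, which equals trace(L) = 2|E|.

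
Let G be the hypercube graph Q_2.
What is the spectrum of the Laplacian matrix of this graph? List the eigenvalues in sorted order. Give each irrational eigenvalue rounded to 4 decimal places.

The graph has 4 vertices and degree multiset [2, 2, 2, 2]; D is the diagonal matrix of degrees and L = D - A. Since every row of L sums to 0, the all-ones vector is in the kernel and 0 is an eigenvalue. By the matrix-tree theorem the graph has (1/4) * product of the nonzero eigenvalues = 4 spanning trees. There is one zero in the spectrum, matching the 1 component.

[0, 2, 2, 4]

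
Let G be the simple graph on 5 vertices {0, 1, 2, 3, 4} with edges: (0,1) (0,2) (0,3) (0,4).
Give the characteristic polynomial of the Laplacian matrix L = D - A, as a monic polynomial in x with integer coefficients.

Each diagonal entry of L is the vertex degree and each off-diagonal entry is -1 where an edge is present, 0 otherwise; in the order [0, 1, 2, 3, 4] the diagonal is [4, 1, 1, 1, 1]. The eigenvalues of L are [0, 1, 1, 1, 5]; the characteristic polynomial is the product of (x - lambda_i), which multiplies out to x^5 - 8x^4 + 18x^3 - 16x^2 + 5x. The constant term is 0 because L is singular (the all-ones vector lies in its kernel).

x^5 - 8x^4 + 18x^3 - 16x^2 + 5x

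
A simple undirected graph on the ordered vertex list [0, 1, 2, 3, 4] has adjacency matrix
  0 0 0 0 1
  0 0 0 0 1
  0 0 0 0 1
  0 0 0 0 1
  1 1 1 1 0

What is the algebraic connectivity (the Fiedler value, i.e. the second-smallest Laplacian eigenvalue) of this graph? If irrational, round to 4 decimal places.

1

Each diagonal entry of L is the vertex degree and each off-diagonal entry is -1 where an edge is present, 0 otherwise; in the order [0, 1, 2, 3, 4] the diagonal is [1, 1, 1, 1, 4]. The smallest Laplacian eigenvalue is always 0. The next one, lambda_2 = 1, measures how hard the graph is to disconnect: larger values mean better connectivity. The eigenvalues sum to 8, which equals trace(L) = 2|E|. By the matrix-tree theorem the graph has (1/5) * product of the nonzero eigenvalues = 1 spanning tree.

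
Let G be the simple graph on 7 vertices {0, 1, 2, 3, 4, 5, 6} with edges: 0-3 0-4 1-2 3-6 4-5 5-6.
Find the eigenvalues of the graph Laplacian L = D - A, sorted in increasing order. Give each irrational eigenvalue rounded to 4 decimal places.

With the vertex order [0, 1, 2, 3, 4, 5, 6], the degrees are [2, 1, 1, 2, 2, 2, 2], giving D = diag(2, 1, 1, 2, 2, 2, 2) and L = D - A. Diagonalising L (or applying a numerical eigensolver to the 7x7 matrix) gives the spectrum above. The 2 zero eigenvalues correspond to the 2 connected components. There are 2 zeros in the spectrum, matching the 2 components.

[0, 0, 1.3820, 1.3820, 2, 3.6180, 3.6180]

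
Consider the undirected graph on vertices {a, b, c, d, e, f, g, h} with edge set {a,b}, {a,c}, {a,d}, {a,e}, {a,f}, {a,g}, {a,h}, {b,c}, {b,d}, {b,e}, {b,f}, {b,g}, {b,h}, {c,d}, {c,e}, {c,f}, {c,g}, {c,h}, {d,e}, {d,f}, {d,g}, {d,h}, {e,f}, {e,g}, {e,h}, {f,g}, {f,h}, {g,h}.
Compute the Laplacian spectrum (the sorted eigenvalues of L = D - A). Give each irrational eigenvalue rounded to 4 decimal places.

[0, 8, 8, 8, 8, 8, 8, 8]

Reading degrees in the order [a, b, c, d, e, f, g, h] gives [7, 7, 7, 7, 7, 7, 7, 7]; set D = diag(7, 7, 7, 7, 7, 7, 7, 7) and form L = D - A. L is symmetric positive semidefinite, so every eigenvalue is real and nonnegative. The single zero eigenvalue shows the graph is connected. The largest eigenvalue, 8, is at most the vertex count 8. There is one zero in the spectrum, matching the 1 component.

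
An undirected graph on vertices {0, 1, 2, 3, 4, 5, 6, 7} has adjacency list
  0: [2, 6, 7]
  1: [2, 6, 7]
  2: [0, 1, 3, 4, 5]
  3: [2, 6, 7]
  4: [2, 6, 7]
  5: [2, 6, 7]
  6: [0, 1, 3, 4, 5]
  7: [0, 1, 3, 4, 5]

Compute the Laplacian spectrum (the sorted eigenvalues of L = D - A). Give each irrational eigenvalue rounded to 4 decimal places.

[0, 3, 3, 3, 3, 5, 5, 8]

Each diagonal entry of L is the vertex degree and each off-diagonal entry is -1 where an edge is present, 0 otherwise; in the order [0, 1, 2, 3, 4, 5, 6, 7] the diagonal is [3, 3, 5, 3, 3, 3, 5, 5]. Since every row of L sums to 0, the all-ones vector is in the kernel and 0 is an eigenvalue. The eigenvalues sum to 30, which equals trace(L) = 2|E|.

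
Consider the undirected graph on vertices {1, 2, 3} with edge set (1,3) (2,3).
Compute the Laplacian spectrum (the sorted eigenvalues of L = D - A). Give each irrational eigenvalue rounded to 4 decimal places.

Each diagonal entry of L is the vertex degree and each off-diagonal entry is -1 where an edge is present, 0 otherwise; in the order [1, 2, 3] the diagonal is [1, 1, 2]. L is symmetric positive semidefinite, so every eigenvalue is real and nonnegative. The eigenvalues sum to 4, which equals trace(L) = 2|E|.

[0, 1, 3]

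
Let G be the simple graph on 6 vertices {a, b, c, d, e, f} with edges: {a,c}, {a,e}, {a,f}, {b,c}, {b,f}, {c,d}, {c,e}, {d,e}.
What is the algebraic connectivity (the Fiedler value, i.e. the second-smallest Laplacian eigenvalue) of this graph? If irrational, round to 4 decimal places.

With the vertex order [a, b, c, d, e, f], the degrees are [3, 2, 4, 2, 3, 2], giving D = diag(3, 2, 4, 2, 3, 2) and L = D - A. The sorted Laplacian eigenvalues are [0, 1.1088, 2.2954, 3, 4.3174, 5.2784]; the algebraic connectivity is the second entry, 1.1088.

1.1088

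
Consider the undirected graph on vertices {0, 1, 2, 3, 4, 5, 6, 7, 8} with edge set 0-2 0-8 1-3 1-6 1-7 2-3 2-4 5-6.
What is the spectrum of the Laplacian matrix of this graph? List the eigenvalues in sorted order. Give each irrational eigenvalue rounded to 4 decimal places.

Reading degrees in the order [0, 1, 2, 3, 4, 5, 6, 7, 8] gives [2, 3, 3, 2, 1, 1, 2, 1, 1]; set D = diag(2, 3, 3, 2, 1, 1, 2, 1, 1) and form L = D - A. Since every row of L sums to 0, the all-ones vector is in the kernel and 0 is an eigenvalue. The single zero eigenvalue shows the graph is connected. The eigenvalues sum to 16, which equals trace(L) = 2|E|. The largest eigenvalue, 4.5231, is at most the vertex count 9.

[0, 0.1729, 0.5587, 0.6617, 1.4331, 2.2091, 2.4851, 3.9563, 4.5231]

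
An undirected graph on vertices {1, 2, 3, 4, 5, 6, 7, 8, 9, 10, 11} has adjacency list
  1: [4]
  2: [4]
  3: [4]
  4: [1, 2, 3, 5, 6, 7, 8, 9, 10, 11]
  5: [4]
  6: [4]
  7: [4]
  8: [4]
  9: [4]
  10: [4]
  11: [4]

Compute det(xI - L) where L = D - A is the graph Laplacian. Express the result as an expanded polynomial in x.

x^11 - 20x^10 + 135x^9 - 480x^8 + 1050x^7 - 1512x^6 + 1470x^5 - 960x^4 + 405x^3 - 100x^2 + 11x

With the vertex order [1, 2, 3, 4, 5, 6, 7, 8, 9, 10, 11], the degrees are [1, 1, 1, 10, 1, 1, 1, 1, 1, 1, 1], giving D = diag(1, 1, 1, 10, 1, 1, 1, 1, 1, 1, 1) and L = D - A. The eigenvalues of L are [0, 1, 1, 1, 1, 1, 1, 1, 1, 1, 11]; the characteristic polynomial is the product of (x - lambda_i), which multiplies out to x^11 - 20x^10 + 135x^9 - 480x^8 + 1050x^7 - 1512x^6 + 1470x^5 - 960x^4 + 405x^3 - 100x^2 + 11x. Since p(0) = det(-L) = 0, x divides p(x).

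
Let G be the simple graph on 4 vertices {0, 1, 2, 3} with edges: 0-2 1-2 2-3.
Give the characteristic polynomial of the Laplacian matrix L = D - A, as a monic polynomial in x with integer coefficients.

Reading degrees in the order [0, 1, 2, 3] gives [1, 1, 3, 1]; set D = diag(1, 1, 3, 1) and form L = D - A. The eigenvalues of L are [0, 1, 1, 4]; the characteristic polynomial is the product of (x - lambda_i), which multiplies out to x^4 - 6x^3 + 9x^2 - 4x. Since p(0) = det(-L) = 0, x divides p(x). The largest eigenvalue, 4, is at most the vertex count 4.

x^4 - 6x^3 + 9x^2 - 4x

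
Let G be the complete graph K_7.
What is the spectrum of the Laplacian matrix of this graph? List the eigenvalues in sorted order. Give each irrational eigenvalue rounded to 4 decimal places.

The graph has 7 vertices and degree multiset [6, 6, 6, 6, 6, 6, 6]; D is the diagonal matrix of degrees and L = D - A. The multiplicity of 0 as a Laplacian eigenvalue equals the number of connected components. The largest eigenvalue, 7, is at most the vertex count 7. By the matrix-tree theorem the graph has (1/7) * product of the nonzero eigenvalues = 16807 spanning trees.

[0, 7, 7, 7, 7, 7, 7]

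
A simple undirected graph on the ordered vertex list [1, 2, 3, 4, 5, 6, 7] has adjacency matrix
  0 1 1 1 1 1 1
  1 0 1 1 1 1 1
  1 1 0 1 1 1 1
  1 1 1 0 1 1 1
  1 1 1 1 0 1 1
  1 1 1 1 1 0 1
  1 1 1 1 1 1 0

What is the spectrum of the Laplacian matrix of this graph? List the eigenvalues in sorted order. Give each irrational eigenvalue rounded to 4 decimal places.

[0, 7, 7, 7, 7, 7, 7]

Each diagonal entry of L is the vertex degree and each off-diagonal entry is -1 where an edge is present, 0 otherwise; in the order [1, 2, 3, 4, 5, 6, 7] the diagonal is [6, 6, 6, 6, 6, 6, 6]. Diagonalising L (or applying a numerical eigensolver to the 7x7 matrix) gives the spectrum above. There is one zero in the spectrum, matching the 1 component.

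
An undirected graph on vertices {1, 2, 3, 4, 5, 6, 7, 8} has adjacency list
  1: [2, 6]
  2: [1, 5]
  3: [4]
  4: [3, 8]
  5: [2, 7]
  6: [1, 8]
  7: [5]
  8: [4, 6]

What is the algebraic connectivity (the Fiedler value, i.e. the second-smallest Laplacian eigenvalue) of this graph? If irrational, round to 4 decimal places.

Reading degrees in the order [1, 2, 3, 4, 5, 6, 7, 8] gives [2, 2, 1, 2, 2, 2, 1, 2]; set D = diag(2, 2, 1, 2, 2, 2, 1, 2) and form L = D - A. The smallest Laplacian eigenvalue is always 0. The next one, lambda_2 = 0.1522, measures how hard the graph is to disconnect: larger values mean better connectivity. The eigenvalues sum to 14, which equals trace(L) = 2|E|.

0.1522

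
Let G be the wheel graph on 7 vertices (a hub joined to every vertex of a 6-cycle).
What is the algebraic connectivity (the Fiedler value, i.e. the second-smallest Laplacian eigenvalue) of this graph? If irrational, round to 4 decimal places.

The graph has 7 vertices and degree multiset [6, 3, 3, 3, 3, 3, 3]; D is the diagonal matrix of degrees and L = D - A. The smallest Laplacian eigenvalue is always 0. The next one, lambda_2 = 2, measures how hard the graph is to disconnect: larger values mean better connectivity.

2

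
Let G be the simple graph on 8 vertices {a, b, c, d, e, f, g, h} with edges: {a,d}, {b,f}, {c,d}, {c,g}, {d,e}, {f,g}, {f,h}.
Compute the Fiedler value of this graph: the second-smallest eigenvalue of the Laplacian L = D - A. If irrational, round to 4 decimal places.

Each diagonal entry of L is the vertex degree and each off-diagonal entry is -1 where an edge is present, 0 otherwise; in the order [a, b, c, d, e, f, g, h] the diagonal is [1, 1, 2, 3, 1, 3, 2, 1]. The sorted Laplacian eigenvalues are [0, 0.1864, 1, 1, 1, 2.4707, 4, 4.3429]; the algebraic connectivity is the second entry, 0.1864. The largest eigenvalue, 4.3429, is at most the vertex count 8.

0.1864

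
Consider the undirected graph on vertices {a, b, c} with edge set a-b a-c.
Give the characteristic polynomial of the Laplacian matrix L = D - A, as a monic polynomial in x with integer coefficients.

Each diagonal entry of L is the vertex degree and each off-diagonal entry is -1 where an edge is present, 0 otherwise; in the order [a, b, c] the diagonal is [2, 1, 1]. The eigenvalues of L are [0, 1, 3]; the characteristic polynomial is the product of (x - lambda_i), which multiplies out to x^3 - 4x^2 + 3x. The coefficient of x^2 equals -trace(L) = -4, matching the sum of degrees. The largest eigenvalue, 3, is at most the vertex count 3.

x^3 - 4x^2 + 3x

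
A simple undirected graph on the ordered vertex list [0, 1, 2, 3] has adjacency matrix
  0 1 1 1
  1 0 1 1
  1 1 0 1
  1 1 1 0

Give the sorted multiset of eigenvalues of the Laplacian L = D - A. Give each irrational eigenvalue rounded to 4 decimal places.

With the vertex order [0, 1, 2, 3], the degrees are [3, 3, 3, 3], giving D = diag(3, 3, 3, 3) and L = D - A. Diagonalising L (or applying a numerical eigensolver to the 4x4 matrix) gives the spectrum above. The single zero eigenvalue shows the graph is connected. By the matrix-tree theorem the graph has (1/4) * product of the nonzero eigenvalues = 16 spanning trees. There is one zero in the spectrum, matching the 1 component.

[0, 4, 4, 4]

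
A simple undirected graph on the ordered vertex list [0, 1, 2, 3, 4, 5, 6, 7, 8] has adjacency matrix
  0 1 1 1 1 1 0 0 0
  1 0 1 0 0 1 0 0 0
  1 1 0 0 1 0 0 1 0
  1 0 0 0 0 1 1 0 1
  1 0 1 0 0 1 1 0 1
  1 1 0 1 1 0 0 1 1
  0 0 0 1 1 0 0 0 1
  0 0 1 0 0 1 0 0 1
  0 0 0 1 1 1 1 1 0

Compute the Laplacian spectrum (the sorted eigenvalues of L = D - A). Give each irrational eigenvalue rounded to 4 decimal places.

Each diagonal entry of L is the vertex degree and each off-diagonal entry is -1 where an edge is present, 0 otherwise; in the order [0, 1, 2, 3, 4, 5, 6, 7, 8] the diagonal is [5, 3, 4, 4, 5, 6, 3, 3, 5]. L is symmetric positive semidefinite, so every eigenvalue is real and nonnegative. The eigenvalues sum to 38, which equals trace(L) = 2|E|.

[0, 1.9054, 2.6642, 3.8402, 4.2324, 4.9656, 5.9222, 6.9262, 7.5438]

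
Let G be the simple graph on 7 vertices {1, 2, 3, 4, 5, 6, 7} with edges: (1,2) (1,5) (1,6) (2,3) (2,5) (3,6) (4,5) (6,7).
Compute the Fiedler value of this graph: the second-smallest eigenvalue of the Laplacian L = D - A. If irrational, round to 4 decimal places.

0.5240

Each diagonal entry of L is the vertex degree and each off-diagonal entry is -1 where an edge is present, 0 otherwise; in the order [1, 2, 3, 4, 5, 6, 7] the diagonal is [3, 3, 2, 1, 3, 3, 1]. Computing the eigenvalues of L and sorting gives [0, 0.5240, 1.0706, 2.0994, 3.0931, 4.3185, 4.8944]. The Fiedler value lambda_2 = 0.5240 is strictly positive, so the graph is connected. By the matrix-tree theorem the graph has (1/7) * product of the nonzero eigenvalues = 11 spanning trees.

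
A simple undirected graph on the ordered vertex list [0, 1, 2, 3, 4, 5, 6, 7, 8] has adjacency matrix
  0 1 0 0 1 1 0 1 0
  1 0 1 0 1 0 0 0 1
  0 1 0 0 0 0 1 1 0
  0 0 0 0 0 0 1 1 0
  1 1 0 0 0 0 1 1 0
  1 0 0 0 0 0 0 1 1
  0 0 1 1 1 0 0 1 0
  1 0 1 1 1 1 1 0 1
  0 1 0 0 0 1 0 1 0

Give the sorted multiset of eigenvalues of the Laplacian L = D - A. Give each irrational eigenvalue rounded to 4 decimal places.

With the vertex order [0, 1, 2, 3, 4, 5, 6, 7, 8], the degrees are [4, 4, 3, 2, 4, 3, 4, 7, 3], giving D = diag(4, 4, 3, 2, 4, 3, 4, 7, 3) and L = D - A. Diagonalising L (or applying a numerical eigensolver to the 9x9 matrix) gives the spectrum above. The single zero eigenvalue shows the graph is connected. There is one zero in the spectrum, matching the 1 component.

[0, 1.4961, 2.2621, 3, 3.4981, 4.1529, 5.5447, 5.8460, 8.2001]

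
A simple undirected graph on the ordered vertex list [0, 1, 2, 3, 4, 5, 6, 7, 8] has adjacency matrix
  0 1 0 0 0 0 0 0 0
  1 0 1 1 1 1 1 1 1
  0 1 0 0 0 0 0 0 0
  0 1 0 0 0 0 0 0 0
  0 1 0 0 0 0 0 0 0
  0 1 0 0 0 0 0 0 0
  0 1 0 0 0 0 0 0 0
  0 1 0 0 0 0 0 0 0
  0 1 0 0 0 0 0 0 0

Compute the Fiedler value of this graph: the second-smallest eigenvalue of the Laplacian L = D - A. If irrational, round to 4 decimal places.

With the vertex order [0, 1, 2, 3, 4, 5, 6, 7, 8], the degrees are [1, 8, 1, 1, 1, 1, 1, 1, 1], giving D = diag(1, 8, 1, 1, 1, 1, 1, 1, 1) and L = D - A. Computing the eigenvalues of L and sorting gives [0, 1, 1, 1, 1, 1, 1, 1, 9]. The Fiedler value lambda_2 = 1 is strictly positive, so the graph is connected. The eigenvalues sum to 16, which equals trace(L) = 2|E|.

1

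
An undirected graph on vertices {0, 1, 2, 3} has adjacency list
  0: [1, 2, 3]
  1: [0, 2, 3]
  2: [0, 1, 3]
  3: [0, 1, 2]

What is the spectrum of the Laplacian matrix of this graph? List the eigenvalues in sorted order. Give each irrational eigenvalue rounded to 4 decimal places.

[0, 4, 4, 4]

Reading degrees in the order [0, 1, 2, 3] gives [3, 3, 3, 3]; set D = diag(3, 3, 3, 3) and form L = D - A. Diagonalising L (or applying a numerical eigensolver to the 4x4 matrix) gives the spectrum above. By the matrix-tree theorem the graph has (1/4) * product of the nonzero eigenvalues = 16 spanning trees.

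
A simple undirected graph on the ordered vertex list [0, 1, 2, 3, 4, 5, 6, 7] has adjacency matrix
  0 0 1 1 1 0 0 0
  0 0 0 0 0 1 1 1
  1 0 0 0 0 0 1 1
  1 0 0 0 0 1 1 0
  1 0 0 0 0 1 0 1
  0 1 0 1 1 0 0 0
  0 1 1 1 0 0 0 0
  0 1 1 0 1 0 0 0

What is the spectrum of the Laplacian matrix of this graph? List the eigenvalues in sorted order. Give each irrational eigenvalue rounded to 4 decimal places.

[0, 2, 2, 2, 4, 4, 4, 6]

With the vertex order [0, 1, 2, 3, 4, 5, 6, 7], the degrees are [3, 3, 3, 3, 3, 3, 3, 3], giving D = diag(3, 3, 3, 3, 3, 3, 3, 3) and L = D - A. L is symmetric positive semidefinite, so every eigenvalue is real and nonnegative. The single zero eigenvalue shows the graph is connected. There is one zero in the spectrum, matching the 1 component.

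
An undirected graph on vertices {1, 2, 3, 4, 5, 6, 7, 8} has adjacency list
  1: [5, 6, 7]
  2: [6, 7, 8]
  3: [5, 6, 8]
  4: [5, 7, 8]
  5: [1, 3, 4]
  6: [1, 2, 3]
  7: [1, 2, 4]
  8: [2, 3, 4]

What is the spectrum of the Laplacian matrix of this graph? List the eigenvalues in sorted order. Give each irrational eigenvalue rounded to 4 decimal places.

[0, 2, 2, 2, 4, 4, 4, 6]

Reading degrees in the order [1, 2, 3, 4, 5, 6, 7, 8] gives [3, 3, 3, 3, 3, 3, 3, 3]; set D = diag(3, 3, 3, 3, 3, 3, 3, 3) and form L = D - A. Diagonalising L (or applying a numerical eigensolver to the 8x8 matrix) gives the spectrum above.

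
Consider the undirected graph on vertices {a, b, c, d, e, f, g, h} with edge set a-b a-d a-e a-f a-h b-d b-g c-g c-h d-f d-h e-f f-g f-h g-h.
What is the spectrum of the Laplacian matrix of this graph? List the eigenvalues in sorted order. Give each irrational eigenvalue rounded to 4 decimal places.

[0, 1.4266, 2.1235, 3.5609, 4.1803, 5.6524, 6.2843, 6.7718]

Reading degrees in the order [a, b, c, d, e, f, g, h] gives [5, 3, 2, 4, 2, 5, 4, 5]; set D = diag(5, 3, 2, 4, 2, 5, 4, 5) and form L = D - A. Diagonalising L (or applying a numerical eigensolver to the 8x8 matrix) gives the spectrum above. The single zero eigenvalue shows the graph is connected. By the matrix-tree theorem the graph has (1/8) * product of the nonzero eigenvalues = 1356 spanning trees.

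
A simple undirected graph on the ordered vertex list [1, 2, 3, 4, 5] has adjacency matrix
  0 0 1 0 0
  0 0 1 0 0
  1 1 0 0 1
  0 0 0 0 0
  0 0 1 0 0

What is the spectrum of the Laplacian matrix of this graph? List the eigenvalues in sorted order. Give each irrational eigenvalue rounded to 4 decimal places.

Each diagonal entry of L is the vertex degree and each off-diagonal entry is -1 where an edge is present, 0 otherwise; in the order [1, 2, 3, 4, 5] the diagonal is [1, 1, 3, 0, 1]. L is symmetric positive semidefinite, so every eigenvalue is real and nonnegative. The 2 zero eigenvalues correspond to the 2 connected components. There are 2 zeros in the spectrum, matching the 2 components. The eigenvalues sum to 6, which equals trace(L) = 2|E|.

[0, 0, 1, 1, 4]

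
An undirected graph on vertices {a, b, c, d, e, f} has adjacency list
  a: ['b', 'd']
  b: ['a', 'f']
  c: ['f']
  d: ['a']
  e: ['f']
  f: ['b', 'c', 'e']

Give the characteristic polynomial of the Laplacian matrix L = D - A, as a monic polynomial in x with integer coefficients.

x^6 - 10x^5 + 35x^4 - 52x^3 + 32x^2 - 6x

Each diagonal entry of L is the vertex degree and each off-diagonal entry is -1 where an edge is present, 0 otherwise; in the order [a, b, c, d, e, f] the diagonal is [2, 2, 1, 1, 1, 3]. Computing det(xI - L) by cofactor expansion (or equivalently via sum-over-permutations) gives x^6 - 10x^5 + 35x^4 - 52x^3 + 32x^2 - 6x. The coefficient of x^5 equals -trace(L) = -10, matching the sum of degrees. The eigenvalues sum to 10, which equals trace(L) = 2|E|.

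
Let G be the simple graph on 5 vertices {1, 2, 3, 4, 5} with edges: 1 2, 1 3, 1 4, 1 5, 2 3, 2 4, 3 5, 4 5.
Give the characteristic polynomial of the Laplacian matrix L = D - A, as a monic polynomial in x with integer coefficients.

x^5 - 16x^4 + 94x^3 - 240x^2 + 225x

Each diagonal entry of L is the vertex degree and each off-diagonal entry is -1 where an edge is present, 0 otherwise; in the order [1, 2, 3, 4, 5] the diagonal is [4, 3, 3, 3, 3]. Computing det(xI - L) by cofactor expansion (or equivalently via sum-over-permutations) gives x^5 - 16x^4 + 94x^3 - 240x^2 + 225x. The constant term is 0 because L is singular (the all-ones vector lies in its kernel). By the matrix-tree theorem the graph has (1/5) * product of the nonzero eigenvalues = 45 spanning trees.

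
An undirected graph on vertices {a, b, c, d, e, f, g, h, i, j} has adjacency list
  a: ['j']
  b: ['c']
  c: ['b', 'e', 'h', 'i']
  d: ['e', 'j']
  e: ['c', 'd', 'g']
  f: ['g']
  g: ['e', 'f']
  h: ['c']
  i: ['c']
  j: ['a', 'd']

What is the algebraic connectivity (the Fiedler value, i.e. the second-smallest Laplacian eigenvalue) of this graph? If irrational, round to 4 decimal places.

0.2022

Reading degrees in the order [a, b, c, d, e, f, g, h, i, j] gives [1, 1, 4, 2, 3, 1, 2, 1, 1, 2]; set D = diag(1, 1, 4, 2, 3, 1, 2, 1, 1, 2) and form L = D - A. The smallest Laplacian eigenvalue is always 0. The next one, lambda_2 = 0.2022, measures how hard the graph is to disconnect: larger values mean better connectivity. The eigenvalues sum to 18, which equals trace(L) = 2|E|.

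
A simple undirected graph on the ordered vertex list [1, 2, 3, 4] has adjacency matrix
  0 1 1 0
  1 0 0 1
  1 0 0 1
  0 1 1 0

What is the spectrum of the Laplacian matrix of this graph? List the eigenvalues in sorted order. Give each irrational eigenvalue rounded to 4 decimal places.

Reading degrees in the order [1, 2, 3, 4] gives [2, 2, 2, 2]; set D = diag(2, 2, 2, 2) and form L = D - A. The multiplicity of 0 as a Laplacian eigenvalue equals the number of connected components. The single zero eigenvalue shows the graph is connected. The eigenvalues sum to 8, which equals trace(L) = 2|E|. There is one zero in the spectrum, matching the 1 component.

[0, 2, 2, 4]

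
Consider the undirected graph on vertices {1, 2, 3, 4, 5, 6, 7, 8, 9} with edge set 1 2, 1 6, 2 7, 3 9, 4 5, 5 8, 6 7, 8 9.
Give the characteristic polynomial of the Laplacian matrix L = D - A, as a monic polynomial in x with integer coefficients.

Reading degrees in the order [1, 2, 3, 4, 5, 6, 7, 8, 9] gives [2, 2, 1, 1, 2, 2, 2, 2, 2]; set D = diag(2, 2, 1, 1, 2, 2, 2, 2, 2) and form L = D - A. L has integer entries, so p(x) = det(xI - L) has integer coefficients. Expanding the determinant yields x^9 - 16x^8 + 105x^7 - 364x^6 + 713x^5 - 776x^4 + 420x^3 - 80x^2. The constant term is 0 because L is singular (the all-ones vector lies in its kernel). The largest eigenvalue, 4, is at most the vertex count 9.

x^9 - 16x^8 + 105x^7 - 364x^6 + 713x^5 - 776x^4 + 420x^3 - 80x^2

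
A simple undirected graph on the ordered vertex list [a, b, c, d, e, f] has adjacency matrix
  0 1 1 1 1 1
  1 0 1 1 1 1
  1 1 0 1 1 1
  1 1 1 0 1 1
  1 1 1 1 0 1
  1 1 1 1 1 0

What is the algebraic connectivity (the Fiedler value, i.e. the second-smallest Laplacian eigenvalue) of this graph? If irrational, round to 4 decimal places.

6

Each diagonal entry of L is the vertex degree and each off-diagonal entry is -1 where an edge is present, 0 otherwise; in the order [a, b, c, d, e, f] the diagonal is [5, 5, 5, 5, 5, 5]. Computing the eigenvalues of L and sorting gives [0, 6, 6, 6, 6, 6]. The Fiedler value lambda_2 = 6 is strictly positive, so the graph is connected. By the matrix-tree theorem the graph has (1/6) * product of the nonzero eigenvalues = 1296 spanning trees. The eigenvalues sum to 30, which equals trace(L) = 2|E|.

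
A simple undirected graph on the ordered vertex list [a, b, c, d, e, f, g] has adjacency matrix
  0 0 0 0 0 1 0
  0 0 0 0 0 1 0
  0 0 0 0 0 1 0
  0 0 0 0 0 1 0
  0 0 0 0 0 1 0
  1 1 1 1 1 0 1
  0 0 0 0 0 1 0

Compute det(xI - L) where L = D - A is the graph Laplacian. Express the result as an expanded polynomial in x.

Reading degrees in the order [a, b, c, d, e, f, g] gives [1, 1, 1, 1, 1, 6, 1]; set D = diag(1, 1, 1, 1, 1, 6, 1) and form L = D - A. The eigenvalues of L are [0, 1, 1, 1, 1, 1, 7]; the characteristic polynomial is the product of (x - lambda_i), which multiplies out to x^7 - 12x^6 + 45x^5 - 80x^4 + 75x^3 - 36x^2 + 7x. The constant term is 0 because L is singular (the all-ones vector lies in its kernel). The eigenvalues sum to 12, which equals trace(L) = 2|E|. There is one zero in the spectrum, matching the 1 component.

x^7 - 12x^6 + 45x^5 - 80x^4 + 75x^3 - 36x^2 + 7x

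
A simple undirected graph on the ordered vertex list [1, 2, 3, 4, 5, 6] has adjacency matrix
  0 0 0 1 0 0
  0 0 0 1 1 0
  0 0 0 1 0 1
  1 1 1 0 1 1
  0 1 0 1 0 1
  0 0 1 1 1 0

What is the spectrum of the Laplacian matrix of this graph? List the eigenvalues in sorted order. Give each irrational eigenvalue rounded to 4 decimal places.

Each diagonal entry of L is the vertex degree and each off-diagonal entry is -1 where an edge is present, 0 otherwise; in the order [1, 2, 3, 4, 5, 6] the diagonal is [1, 2, 2, 5, 3, 3]. The multiplicity of 0 as a Laplacian eigenvalue equals the number of connected components. The single zero eigenvalue shows the graph is connected. By the matrix-tree theorem the graph has (1/6) * product of the nonzero eigenvalues = 21 spanning trees.

[0, 1, 1.5858, 3, 4.4142, 6]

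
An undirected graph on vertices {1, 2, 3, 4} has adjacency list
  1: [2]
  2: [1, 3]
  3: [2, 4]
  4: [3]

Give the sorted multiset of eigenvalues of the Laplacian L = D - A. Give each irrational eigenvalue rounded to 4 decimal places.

[0, 0.5858, 2, 3.4142]

With the vertex order [1, 2, 3, 4], the degrees are [1, 2, 2, 1], giving D = diag(1, 2, 2, 1) and L = D - A. Since every row of L sums to 0, the all-ones vector is in the kernel and 0 is an eigenvalue. There is one zero in the spectrum, matching the 1 component. By the matrix-tree theorem the graph has (1/4) * product of the nonzero eigenvalues = 1 spanning tree.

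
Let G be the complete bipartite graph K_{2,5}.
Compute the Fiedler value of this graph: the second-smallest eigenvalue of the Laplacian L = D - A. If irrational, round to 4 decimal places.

2

The graph has 7 vertices and degree multiset [5, 5, 2, 2, 2, 2, 2]; D is the diagonal matrix of degrees and L = D - A. The sorted Laplacian eigenvalues are [0, 2, 2, 2, 2, 5, 7]; the algebraic connectivity is the second entry, 2.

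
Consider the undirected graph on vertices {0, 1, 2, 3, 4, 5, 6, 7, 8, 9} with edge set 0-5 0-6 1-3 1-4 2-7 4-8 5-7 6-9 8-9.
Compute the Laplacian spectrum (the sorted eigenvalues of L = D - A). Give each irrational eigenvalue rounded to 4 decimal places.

Each diagonal entry of L is the vertex degree and each off-diagonal entry is -1 where an edge is present, 0 otherwise; in the order [0, 1, 2, 3, 4, 5, 6, 7, 8, 9] the diagonal is [2, 2, 1, 1, 2, 2, 2, 2, 2, 2]. Diagonalising L (or applying a numerical eigensolver to the 10x10 matrix) gives the spectrum above. By the matrix-tree theorem the graph has (1/10) * product of the nonzero eigenvalues = 1 spanning tree. The largest eigenvalue, 3.9021, is at most the vertex count 10.

[0, 0.0979, 0.3820, 0.8244, 1.3820, 2, 2.6180, 3.1756, 3.6180, 3.9021]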